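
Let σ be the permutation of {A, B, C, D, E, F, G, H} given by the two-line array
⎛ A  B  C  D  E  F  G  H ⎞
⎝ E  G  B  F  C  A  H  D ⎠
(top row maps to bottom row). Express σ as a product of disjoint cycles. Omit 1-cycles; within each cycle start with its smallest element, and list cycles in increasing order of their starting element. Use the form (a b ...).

From A: A → E → C → B → G → H → D → F → A, closing the cycle (A E C B G H D F).
Continuing from each remaining unvisited element yields (A E C B G H D F).

(A E C B G H D F)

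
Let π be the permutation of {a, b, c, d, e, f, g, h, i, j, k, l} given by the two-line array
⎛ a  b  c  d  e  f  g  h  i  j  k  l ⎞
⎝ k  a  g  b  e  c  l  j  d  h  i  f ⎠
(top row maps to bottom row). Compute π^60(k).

k

Tracing k → i → … returns to k after 5 steps, so k lies in a 5-cycle (a k i d b).
On a 5-cycle, π^5 is the identity, so π^60 = π^0 there (60 ≡ 0 mod 5).
So π^60(k) = k.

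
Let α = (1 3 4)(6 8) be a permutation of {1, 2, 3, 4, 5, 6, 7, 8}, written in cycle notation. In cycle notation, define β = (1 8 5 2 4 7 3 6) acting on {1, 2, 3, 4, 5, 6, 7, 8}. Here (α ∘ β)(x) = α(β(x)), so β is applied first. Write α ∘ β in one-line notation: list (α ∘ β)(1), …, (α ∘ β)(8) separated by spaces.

(α ∘ β)(x) = α(β(x)). Computing each image: α(β(1)) = α(8) = 6, α(β(2)) = α(4) = 1, α(β(3)) = α(6) = 8, α(β(4)) = α(7) = 7, α(β(5)) = α(2) = 2, α(β(6)) = α(1) = 3, α(β(7)) = α(3) = 4, α(β(8)) = α(5) = 5.
Hence α ∘ β = [6 1 8 7 2 3 4 5].

6 1 8 7 2 3 4 5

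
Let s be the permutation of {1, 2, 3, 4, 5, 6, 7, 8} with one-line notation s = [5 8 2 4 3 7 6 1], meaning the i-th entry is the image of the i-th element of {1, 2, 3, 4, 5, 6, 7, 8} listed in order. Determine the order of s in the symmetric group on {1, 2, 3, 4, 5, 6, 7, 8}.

Decomposing into disjoint cycles gives cycle lengths 5, 2, 1.
Since disjoint cycles commute, ord(s) = lcm(5, 2) = 10.

10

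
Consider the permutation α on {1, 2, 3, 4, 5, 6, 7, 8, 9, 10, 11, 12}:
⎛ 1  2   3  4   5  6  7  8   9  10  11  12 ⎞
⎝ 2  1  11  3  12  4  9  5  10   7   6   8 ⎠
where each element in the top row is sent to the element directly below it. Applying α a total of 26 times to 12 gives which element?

Tracing 12 → 8 → … returns to 12 after 3 steps, so 12 lies in a 3-cycle (5, 12, 8).
Since the cycle has length 3, α^26 acts on it the same as α^2 (26 mod 3 = 2).
Stepping 2 places around the cycle: 12 → 8 → 5.

5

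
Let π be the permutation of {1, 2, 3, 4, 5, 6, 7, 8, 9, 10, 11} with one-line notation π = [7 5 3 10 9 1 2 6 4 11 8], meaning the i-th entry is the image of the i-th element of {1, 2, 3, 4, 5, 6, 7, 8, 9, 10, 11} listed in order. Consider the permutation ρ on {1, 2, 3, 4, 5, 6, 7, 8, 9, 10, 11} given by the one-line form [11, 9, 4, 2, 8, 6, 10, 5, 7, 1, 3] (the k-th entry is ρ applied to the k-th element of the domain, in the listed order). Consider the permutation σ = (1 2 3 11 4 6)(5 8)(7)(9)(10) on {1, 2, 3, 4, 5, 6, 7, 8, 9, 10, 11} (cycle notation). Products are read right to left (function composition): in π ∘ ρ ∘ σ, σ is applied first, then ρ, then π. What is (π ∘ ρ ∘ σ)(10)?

7

(π ∘ ρ ∘ σ)(10) = π(ρ(σ(10))). σ(10) = 10, then ρ(10) = 1, then π(1) = 7, so the result is 7.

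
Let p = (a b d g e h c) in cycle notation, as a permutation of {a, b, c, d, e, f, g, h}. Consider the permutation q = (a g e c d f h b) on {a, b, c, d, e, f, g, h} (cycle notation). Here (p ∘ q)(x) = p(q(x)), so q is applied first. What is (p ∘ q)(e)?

(p ∘ q)(e) = p(q(e)). q(e) = c, then p(c) = a. So (p ∘ q)(e) = a.

a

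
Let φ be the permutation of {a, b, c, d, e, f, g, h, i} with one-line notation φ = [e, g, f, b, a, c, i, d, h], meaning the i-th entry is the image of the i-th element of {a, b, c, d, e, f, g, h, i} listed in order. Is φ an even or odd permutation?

even

In disjoint-cycle form the cycle lengths are 5, 2, 2.
A cycle of length ℓ contributes ℓ−1 transpositions, so φ is a product of 4 + 1 + 1 = 6 transpositions — even.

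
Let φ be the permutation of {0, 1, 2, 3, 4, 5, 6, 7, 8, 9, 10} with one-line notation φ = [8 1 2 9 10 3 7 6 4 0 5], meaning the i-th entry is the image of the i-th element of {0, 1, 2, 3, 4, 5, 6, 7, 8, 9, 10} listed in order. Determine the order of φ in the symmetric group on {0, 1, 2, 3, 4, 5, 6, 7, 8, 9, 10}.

14

Decomposing into disjoint cycles gives cycle lengths 7, 2, 1, 1.
The order is lcm(7, 2) = 14.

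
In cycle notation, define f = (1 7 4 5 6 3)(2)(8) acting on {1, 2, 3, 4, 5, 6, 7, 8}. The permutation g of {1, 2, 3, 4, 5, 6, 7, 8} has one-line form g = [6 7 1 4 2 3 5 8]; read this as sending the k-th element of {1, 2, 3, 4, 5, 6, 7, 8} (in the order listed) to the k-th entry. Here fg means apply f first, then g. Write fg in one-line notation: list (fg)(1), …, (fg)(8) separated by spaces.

(fg)(x) = g(f(x)). Computing each image: g(f(1)) = g(7) = 5, g(f(2)) = g(2) = 7, g(f(3)) = g(1) = 6, g(f(4)) = g(5) = 2, g(f(5)) = g(6) = 3, g(f(6)) = g(3) = 1, g(f(7)) = g(4) = 4, g(f(8)) = g(8) = 8.
Hence fg = [5 7 6 2 3 1 4 8].

5 7 6 2 3 1 4 8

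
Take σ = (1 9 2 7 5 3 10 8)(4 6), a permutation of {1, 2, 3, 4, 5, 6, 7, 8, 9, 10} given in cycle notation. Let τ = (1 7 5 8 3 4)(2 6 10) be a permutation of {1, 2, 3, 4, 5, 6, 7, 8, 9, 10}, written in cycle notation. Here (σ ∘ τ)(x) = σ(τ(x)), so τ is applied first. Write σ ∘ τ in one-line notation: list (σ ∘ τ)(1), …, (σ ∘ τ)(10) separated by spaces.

5 4 6 9 1 8 3 10 2 7

(σ ∘ τ)(x) = σ(τ(x)). Computing each image: σ(τ(1)) = σ(7) = 5, σ(τ(2)) = σ(6) = 4, σ(τ(3)) = σ(4) = 6, σ(τ(4)) = σ(1) = 9, σ(τ(5)) = σ(8) = 1, σ(τ(6)) = σ(10) = 8, σ(τ(7)) = σ(5) = 3, σ(τ(8)) = σ(3) = 10, σ(τ(9)) = σ(9) = 2, σ(τ(10)) = σ(2) = 7.
Hence σ ∘ τ = [5 4 6 9 1 8 3 10 2 7].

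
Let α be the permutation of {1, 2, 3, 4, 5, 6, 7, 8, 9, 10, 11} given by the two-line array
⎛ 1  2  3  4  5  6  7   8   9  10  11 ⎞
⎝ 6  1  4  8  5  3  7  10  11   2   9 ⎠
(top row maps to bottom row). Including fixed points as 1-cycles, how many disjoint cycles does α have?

The cycle decomposition is (1, 6, 3, 4, 8, 10, 2)(5)(7)(9, 11), which has 4 cycles (counting 1-cycles).

4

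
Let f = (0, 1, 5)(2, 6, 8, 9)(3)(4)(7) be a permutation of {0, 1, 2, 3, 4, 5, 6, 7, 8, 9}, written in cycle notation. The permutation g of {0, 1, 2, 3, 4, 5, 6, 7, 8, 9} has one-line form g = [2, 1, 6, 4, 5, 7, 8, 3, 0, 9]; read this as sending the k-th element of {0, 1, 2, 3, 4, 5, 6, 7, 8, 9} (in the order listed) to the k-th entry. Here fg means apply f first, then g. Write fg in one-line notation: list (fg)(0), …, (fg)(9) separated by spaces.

1 7 8 4 5 2 0 3 9 6

(fg)(x) = g(f(x)). Computing each image: g(f(0)) = g(1) = 1, g(f(1)) = g(5) = 7, g(f(2)) = g(6) = 8, g(f(3)) = g(3) = 4, g(f(4)) = g(4) = 5, g(f(5)) = g(0) = 2, g(f(6)) = g(8) = 0, g(f(7)) = g(7) = 3, g(f(8)) = g(9) = 9, g(f(9)) = g(2) = 6.
Hence fg = [1 7 8 4 5 2 0 3 9 6].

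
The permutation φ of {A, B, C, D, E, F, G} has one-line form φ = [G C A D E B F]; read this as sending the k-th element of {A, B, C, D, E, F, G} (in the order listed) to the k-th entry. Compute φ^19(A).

Tracing A → G → … returns to A after 5 steps, so A lies in a 5-cycle (A, G, F, B, C).
Powers repeat with period 5 on this cycle, and 19 mod 5 = 4, so φ^19(A) = φ^4(A).
Advancing 4 steps from A: A → G → F → B → C.

C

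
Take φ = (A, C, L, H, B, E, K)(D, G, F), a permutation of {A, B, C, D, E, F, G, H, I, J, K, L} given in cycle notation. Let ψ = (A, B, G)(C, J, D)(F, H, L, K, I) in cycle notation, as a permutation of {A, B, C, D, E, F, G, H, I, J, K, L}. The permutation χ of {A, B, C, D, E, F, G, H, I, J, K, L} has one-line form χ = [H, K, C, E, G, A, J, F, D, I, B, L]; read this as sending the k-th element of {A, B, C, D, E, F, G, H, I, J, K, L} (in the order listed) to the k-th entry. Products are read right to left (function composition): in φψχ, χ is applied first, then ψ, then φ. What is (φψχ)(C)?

(φψχ)(C) = φ(ψ(χ(C))). χ(C) = C, then ψ(C) = J, then φ(J) = J, so the result is J.

J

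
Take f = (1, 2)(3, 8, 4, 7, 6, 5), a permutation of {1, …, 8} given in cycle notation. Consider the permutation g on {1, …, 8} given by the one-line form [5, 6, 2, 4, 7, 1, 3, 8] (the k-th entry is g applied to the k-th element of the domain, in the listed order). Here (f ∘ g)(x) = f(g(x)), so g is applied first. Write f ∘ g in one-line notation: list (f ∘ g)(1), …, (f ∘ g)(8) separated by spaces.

3 5 1 7 6 2 8 4

(f ∘ g)(x) = f(g(x)). Computing each image: f(g(1)) = f(5) = 3, f(g(2)) = f(6) = 5, f(g(3)) = f(2) = 1, f(g(4)) = f(4) = 7, f(g(5)) = f(7) = 6, f(g(6)) = f(1) = 2, f(g(7)) = f(3) = 8, f(g(8)) = f(8) = 4.
Hence f ∘ g = [3 5 1 7 6 2 8 4].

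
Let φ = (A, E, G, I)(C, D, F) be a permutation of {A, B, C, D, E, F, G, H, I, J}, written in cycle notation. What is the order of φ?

The cycle type of φ is (4, 3, 1, 1, 1).
Since disjoint cycles commute, ord(φ) = lcm(4, 3) = 12.

12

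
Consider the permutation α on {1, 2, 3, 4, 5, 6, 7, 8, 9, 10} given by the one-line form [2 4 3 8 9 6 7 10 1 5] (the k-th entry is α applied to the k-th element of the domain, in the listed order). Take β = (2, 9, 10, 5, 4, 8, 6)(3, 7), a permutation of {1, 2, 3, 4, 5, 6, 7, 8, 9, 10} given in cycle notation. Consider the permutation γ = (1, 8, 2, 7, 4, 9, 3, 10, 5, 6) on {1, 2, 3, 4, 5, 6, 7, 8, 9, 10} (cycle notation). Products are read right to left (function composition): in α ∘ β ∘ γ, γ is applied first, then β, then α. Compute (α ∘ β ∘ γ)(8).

1

Chase 8: γ(8) = 2; β(2) = 9; α(9) = 1. Hence (α ∘ β ∘ γ)(8) = 1.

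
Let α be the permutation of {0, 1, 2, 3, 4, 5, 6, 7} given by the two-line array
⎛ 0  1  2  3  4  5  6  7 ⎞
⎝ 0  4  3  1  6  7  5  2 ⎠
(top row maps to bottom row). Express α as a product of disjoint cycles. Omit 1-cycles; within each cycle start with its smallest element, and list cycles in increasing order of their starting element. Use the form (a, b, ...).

(1, 4, 6, 5, 7, 2, 3)

From 1: 1 → 4 → 6 → 5 → 7 → 2 → 3 → 1, closing the cycle (1, 4, 6, 5, 7, 2, 3).
Repeating from the next unused element and collecting all non-trivial cycles gives (1, 4, 6, 5, 7, 2, 3).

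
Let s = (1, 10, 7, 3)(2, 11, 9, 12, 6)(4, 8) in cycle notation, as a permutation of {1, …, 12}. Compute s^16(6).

2

6 lies in the 5-cycle (2, 11, 9, 12, 6).
Since the cycle has length 5, s^16 acts on it the same as s^1 (16 mod 5 = 1).
Stepping 1 place around the cycle: 6 → 2.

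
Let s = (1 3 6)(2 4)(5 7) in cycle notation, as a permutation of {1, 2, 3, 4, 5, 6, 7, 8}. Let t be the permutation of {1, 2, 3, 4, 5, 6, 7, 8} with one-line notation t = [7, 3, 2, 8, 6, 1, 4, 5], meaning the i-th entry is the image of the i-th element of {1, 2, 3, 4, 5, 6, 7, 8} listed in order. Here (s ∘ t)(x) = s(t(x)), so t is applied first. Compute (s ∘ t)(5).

t(5) = 6, then s(6) = 1; composing gives (s ∘ t)(5) = 1.

1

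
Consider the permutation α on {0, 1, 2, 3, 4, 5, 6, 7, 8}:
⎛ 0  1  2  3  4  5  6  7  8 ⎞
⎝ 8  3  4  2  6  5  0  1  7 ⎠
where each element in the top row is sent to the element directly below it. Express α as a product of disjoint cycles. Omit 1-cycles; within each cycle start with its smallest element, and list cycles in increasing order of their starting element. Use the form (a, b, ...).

Iterating α from 0 gives 0 → 8 → 7 → 1 → 3 → 2 → 4 → 6 → 0; that is the 8-cycle (0, 8, 7, 1, 3, 2, 4, 6).
Continuing from each remaining unvisited element yields (0, 8, 7, 1, 3, 2, 4, 6).

(0, 8, 7, 1, 3, 2, 4, 6)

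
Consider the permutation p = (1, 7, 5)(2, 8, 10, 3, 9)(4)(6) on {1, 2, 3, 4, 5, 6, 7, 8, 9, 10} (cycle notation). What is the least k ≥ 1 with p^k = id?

15

The disjoint cycles have lengths 5, 3, 1, 1.
The order is lcm(5, 3) = 15.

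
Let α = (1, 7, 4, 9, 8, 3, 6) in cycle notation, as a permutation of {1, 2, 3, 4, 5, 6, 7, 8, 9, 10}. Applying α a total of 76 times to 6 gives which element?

3

6 lies in the 7-cycle (1, 7, 4, 9, 8, 3, 6).
Since the cycle has length 7, α^76 acts on it the same as α^6 (76 mod 7 = 6).
Advancing 6 steps from 6: 6 → 1 → 7 → 4 → 9 → 8 → 3.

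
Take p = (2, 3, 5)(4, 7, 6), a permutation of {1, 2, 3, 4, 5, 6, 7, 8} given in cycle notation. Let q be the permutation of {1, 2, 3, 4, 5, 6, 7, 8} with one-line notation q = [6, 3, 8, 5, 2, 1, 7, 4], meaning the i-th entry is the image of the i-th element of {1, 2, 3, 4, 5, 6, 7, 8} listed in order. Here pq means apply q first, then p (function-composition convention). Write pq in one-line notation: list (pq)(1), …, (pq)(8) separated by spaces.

(pq)(x) = p(q(x)). Computing each image: p(q(1)) = p(6) = 4, p(q(2)) = p(3) = 5, p(q(3)) = p(8) = 8, p(q(4)) = p(5) = 2, p(q(5)) = p(2) = 3, p(q(6)) = p(1) = 1, p(q(7)) = p(7) = 6, p(q(8)) = p(4) = 7.
Hence pq = [4 5 8 2 3 1 6 7].

4 5 8 2 3 1 6 7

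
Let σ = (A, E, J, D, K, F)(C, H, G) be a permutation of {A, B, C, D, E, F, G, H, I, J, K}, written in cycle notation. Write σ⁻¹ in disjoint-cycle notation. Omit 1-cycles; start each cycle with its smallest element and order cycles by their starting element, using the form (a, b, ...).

If σ sends a → b within a cycle, σ⁻¹ sends b → a; equivalently, reverse each cycle.
After reversing and putting each cycle's least element first, σ⁻¹ = (A, F, K, D, J, E)(C, G, H).

(A, F, K, D, J, E)(C, G, H)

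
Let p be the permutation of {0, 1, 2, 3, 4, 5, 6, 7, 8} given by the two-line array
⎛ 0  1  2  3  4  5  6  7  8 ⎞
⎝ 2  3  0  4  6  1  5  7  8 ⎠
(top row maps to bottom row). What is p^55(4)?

4

Tracing 4 → 6 → … returns to 4 after 5 steps, so 4 lies in a 5-cycle (1 3 4 6 5).
Powers repeat with period 5 on this cycle, and 55 mod 5 = 0, so p^55(4) = p^0(4).
So p^55(4) = 4.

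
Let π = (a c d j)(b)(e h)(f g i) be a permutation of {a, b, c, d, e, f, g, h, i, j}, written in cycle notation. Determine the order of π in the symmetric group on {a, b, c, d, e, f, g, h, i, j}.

12

The disjoint cycles have lengths 4, 3, 2, 1.
The order is lcm(4, 3, 2) = 12.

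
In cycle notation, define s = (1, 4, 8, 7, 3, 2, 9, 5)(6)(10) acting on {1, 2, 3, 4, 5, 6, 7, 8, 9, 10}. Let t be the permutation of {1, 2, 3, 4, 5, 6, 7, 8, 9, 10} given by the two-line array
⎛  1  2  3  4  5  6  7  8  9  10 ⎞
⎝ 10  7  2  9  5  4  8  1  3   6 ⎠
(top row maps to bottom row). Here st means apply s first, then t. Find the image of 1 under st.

s(1) = 4, then t(4) = 9; composing gives (st)(1) = 9.

9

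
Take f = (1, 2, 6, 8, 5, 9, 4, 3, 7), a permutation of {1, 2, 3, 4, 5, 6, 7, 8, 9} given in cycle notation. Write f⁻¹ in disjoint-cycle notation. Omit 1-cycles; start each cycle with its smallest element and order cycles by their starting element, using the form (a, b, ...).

If f sends a → b within a cycle, f⁻¹ sends b → a; equivalently, reverse each cycle.
Reversing each cycle of f and rotating so the smallest element leads gives (1, 7, 3, 4, 9, 5, 8, 6, 2).

(1, 7, 3, 4, 9, 5, 8, 6, 2)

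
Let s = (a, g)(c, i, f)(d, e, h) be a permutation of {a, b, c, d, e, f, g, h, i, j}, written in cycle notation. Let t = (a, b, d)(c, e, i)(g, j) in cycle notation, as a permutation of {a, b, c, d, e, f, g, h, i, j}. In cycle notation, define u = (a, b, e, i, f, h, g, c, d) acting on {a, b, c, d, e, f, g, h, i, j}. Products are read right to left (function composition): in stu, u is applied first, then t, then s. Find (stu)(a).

Apply the permutations in order: u(a) = b, then t(b) = d, then s(d) = e. So (stu)(a) = e.

e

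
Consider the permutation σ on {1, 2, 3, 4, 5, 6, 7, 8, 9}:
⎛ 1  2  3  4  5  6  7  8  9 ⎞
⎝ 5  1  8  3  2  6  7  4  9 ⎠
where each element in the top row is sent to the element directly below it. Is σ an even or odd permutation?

even

In disjoint-cycle form the cycle lengths are 3, 3, 1, 1, 1.
A cycle is odd iff its length is even; σ has 0 even-length cycles, so sgn(σ) = (−1)^0 and σ is even.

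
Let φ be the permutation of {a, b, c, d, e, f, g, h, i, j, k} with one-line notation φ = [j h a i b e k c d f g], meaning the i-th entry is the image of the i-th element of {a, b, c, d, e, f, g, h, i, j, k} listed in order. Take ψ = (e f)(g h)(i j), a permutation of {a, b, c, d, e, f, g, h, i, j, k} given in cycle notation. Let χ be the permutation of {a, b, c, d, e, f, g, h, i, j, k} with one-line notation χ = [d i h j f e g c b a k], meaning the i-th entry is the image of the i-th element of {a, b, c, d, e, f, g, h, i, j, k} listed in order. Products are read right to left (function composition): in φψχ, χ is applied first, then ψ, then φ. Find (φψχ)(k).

g

Apply the permutations in order: χ(k) = k, then ψ(k) = k, then φ(k) = g. So (φψχ)(k) = g.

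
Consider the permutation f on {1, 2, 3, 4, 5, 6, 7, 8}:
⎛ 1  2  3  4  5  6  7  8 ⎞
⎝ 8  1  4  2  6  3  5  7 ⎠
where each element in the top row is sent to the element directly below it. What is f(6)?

3

The entry below 6 in the array is 3, so f(6) = 3.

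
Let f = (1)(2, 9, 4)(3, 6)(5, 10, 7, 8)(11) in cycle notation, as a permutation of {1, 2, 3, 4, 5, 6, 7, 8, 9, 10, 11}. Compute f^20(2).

2 lies in the 3-cycle (2, 9, 4).
Since the cycle has length 3, f^20 acts on it the same as f^2 (20 mod 3 = 2).
Advancing 2 steps from 2: 2 → 9 → 4.

4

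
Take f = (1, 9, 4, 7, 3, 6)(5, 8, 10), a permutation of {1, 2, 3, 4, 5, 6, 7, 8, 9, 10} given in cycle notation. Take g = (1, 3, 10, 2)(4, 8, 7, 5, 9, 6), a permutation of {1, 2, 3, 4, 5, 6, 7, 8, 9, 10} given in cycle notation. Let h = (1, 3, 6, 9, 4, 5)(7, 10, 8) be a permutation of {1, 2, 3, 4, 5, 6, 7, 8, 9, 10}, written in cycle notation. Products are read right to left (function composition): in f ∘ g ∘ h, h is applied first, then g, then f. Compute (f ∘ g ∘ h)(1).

Chase 1: h(1) = 3; g(3) = 10; f(10) = 5. Hence (f ∘ g ∘ h)(1) = 5.

5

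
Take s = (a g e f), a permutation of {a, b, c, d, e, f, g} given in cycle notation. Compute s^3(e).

e lies in the 4-cycle (a g e f).
Stepping 3 places around the cycle: e → f → a → g.

g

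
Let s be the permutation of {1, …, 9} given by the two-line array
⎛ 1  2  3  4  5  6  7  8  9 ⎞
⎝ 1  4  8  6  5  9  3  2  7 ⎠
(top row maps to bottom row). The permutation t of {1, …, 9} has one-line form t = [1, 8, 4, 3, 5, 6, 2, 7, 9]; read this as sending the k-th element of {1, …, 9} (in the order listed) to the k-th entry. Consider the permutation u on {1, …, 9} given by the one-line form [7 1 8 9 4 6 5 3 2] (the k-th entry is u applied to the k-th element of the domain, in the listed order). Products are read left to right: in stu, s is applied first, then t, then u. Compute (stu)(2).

(stu)(2) = u(t(s(2))). s(2) = 4, then t(4) = 3, then u(3) = 8, so the result is 8.

8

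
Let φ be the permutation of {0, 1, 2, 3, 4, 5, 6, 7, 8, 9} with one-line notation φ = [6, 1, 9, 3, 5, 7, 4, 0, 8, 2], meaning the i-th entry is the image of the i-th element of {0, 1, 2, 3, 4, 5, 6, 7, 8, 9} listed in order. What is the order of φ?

The disjoint-cycle form of φ has cycle lengths 5, 2, 1, 1, 1.
The order is lcm(5, 2) = 10.

10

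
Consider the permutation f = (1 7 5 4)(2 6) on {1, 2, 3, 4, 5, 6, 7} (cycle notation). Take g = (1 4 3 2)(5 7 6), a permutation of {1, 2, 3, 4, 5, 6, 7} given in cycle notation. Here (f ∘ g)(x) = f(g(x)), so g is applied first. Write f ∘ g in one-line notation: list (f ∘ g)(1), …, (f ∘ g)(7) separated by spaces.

(f ∘ g)(x) = f(g(x)). Computing each image: f(g(1)) = f(4) = 1, f(g(2)) = f(1) = 7, f(g(3)) = f(2) = 6, f(g(4)) = f(3) = 3, f(g(5)) = f(7) = 5, f(g(6)) = f(5) = 4, f(g(7)) = f(6) = 2.
Hence f ∘ g = [1 7 6 3 5 4 2].

1 7 6 3 5 4 2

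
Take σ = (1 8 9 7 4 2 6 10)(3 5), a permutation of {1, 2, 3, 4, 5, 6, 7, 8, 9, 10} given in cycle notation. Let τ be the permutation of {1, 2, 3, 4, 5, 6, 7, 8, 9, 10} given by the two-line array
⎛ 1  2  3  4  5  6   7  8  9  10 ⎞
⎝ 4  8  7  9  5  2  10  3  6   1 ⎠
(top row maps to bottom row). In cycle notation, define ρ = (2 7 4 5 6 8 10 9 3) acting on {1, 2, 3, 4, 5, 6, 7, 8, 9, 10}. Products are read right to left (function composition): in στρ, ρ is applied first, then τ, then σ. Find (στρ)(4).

3

Apply the permutations in order: ρ(4) = 5, then τ(5) = 5, then σ(5) = 3. So (στρ)(4) = 3.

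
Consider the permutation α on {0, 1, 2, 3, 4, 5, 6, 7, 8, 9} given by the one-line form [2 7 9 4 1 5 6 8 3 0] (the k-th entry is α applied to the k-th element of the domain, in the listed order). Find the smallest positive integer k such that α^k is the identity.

Writing α as disjoint cycles, the cycle lengths are 5, 3, 1, 1.
The order is lcm(5, 3) = 15.

15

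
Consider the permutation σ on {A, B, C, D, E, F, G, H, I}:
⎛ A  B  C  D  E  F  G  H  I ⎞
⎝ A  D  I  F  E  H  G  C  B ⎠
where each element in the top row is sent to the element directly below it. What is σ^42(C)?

C

Tracing C → I → … returns to C after 6 steps, so C lies in a 6-cycle (B, D, F, H, C, I).
On a 6-cycle, σ^6 is the identity, so σ^42 = σ^0 there (42 ≡ 0 mod 6).
So σ^42(C) = C.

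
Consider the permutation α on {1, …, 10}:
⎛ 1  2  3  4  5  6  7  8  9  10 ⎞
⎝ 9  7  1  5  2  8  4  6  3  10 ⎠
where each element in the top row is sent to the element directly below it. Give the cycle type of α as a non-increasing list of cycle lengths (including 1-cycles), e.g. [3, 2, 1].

[4, 3, 2, 1]

The disjoint cycles are (1 9 3)(2 7 4 5)(6 8)(10), with lengths 4, 3, 2, 1 in non-increasing order.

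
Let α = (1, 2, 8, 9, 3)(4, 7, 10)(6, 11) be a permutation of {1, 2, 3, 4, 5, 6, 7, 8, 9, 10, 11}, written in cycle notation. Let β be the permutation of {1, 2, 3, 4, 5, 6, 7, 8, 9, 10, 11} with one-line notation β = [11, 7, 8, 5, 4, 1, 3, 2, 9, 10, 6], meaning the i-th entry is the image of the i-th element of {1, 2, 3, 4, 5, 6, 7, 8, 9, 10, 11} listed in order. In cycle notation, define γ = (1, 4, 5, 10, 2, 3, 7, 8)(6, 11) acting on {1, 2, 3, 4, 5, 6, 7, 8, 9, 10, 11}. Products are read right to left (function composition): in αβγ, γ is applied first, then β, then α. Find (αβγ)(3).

Apply the permutations in order: γ(3) = 7, then β(7) = 3, then α(3) = 1. So (αβγ)(3) = 1.

1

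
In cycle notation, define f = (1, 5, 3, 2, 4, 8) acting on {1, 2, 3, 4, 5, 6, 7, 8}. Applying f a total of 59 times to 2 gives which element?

3

2 lies in the 6-cycle (1, 5, 3, 2, 4, 8).
On a 6-cycle, f^6 is the identity, so f^59 = f^5 there (59 ≡ 5 mod 6).
Advancing 5 steps from 2: 2 → 4 → 8 → 1 → 5 → 3.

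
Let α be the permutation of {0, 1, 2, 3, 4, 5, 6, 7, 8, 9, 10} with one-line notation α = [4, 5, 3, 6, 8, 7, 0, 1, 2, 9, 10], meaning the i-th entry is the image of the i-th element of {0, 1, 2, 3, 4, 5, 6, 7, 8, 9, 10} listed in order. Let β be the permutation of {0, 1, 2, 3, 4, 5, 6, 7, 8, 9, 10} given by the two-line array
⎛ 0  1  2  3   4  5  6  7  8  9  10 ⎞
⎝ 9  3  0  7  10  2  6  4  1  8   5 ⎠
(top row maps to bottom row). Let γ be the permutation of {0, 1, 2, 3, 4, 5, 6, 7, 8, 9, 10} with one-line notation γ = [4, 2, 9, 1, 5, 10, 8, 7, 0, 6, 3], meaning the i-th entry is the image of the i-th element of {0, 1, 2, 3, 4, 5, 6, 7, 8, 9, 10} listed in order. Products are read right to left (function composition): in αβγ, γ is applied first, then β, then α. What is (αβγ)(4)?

Chase 4: γ(4) = 5; β(5) = 2; α(2) = 3. Hence (αβγ)(4) = 3.

3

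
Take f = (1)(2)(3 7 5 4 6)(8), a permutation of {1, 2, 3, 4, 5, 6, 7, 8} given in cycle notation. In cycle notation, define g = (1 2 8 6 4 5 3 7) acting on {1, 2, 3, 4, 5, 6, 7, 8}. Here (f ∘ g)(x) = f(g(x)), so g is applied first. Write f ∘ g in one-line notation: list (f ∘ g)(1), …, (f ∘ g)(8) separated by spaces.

2 8 5 4 7 6 1 3

(f ∘ g)(x) = f(g(x)). Computing each image: f(g(1)) = f(2) = 2, f(g(2)) = f(8) = 8, f(g(3)) = f(7) = 5, f(g(4)) = f(5) = 4, f(g(5)) = f(3) = 7, f(g(6)) = f(4) = 6, f(g(7)) = f(1) = 1, f(g(8)) = f(6) = 3.
Hence f ∘ g = [2 8 5 4 7 6 1 3].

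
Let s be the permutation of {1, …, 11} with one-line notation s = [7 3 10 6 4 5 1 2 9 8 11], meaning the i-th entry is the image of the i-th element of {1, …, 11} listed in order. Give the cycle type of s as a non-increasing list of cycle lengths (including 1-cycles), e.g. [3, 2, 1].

The disjoint cycles are (1, 7)(2, 3, 10, 8)(4, 6, 5)(9)(11), with lengths 4, 3, 2, 1, 1 in non-increasing order.

[4, 3, 2, 1, 1]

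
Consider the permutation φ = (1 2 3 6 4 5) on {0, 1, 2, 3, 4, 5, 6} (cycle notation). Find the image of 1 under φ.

2

Within (1 2 3 6 4 5), 1 ↦ 2.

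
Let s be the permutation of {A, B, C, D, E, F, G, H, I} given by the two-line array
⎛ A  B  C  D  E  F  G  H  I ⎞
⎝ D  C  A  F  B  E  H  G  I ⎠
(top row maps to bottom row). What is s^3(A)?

Tracing A → D → … returns to A after 6 steps, so A lies in a 6-cycle (A, D, F, E, B, C).
Stepping 3 places around the cycle: A → D → F → E.

E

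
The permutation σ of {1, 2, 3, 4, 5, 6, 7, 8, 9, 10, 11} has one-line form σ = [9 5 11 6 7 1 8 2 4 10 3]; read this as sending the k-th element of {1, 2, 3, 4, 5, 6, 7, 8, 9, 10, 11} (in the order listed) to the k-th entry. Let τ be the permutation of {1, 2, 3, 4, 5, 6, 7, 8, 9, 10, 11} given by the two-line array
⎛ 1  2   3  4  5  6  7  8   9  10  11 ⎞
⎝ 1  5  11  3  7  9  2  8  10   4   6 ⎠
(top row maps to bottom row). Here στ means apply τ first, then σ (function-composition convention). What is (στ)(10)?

First apply τ: τ(10) = 4, then σ(4) = 6. Thus (στ)(10) = 6.

6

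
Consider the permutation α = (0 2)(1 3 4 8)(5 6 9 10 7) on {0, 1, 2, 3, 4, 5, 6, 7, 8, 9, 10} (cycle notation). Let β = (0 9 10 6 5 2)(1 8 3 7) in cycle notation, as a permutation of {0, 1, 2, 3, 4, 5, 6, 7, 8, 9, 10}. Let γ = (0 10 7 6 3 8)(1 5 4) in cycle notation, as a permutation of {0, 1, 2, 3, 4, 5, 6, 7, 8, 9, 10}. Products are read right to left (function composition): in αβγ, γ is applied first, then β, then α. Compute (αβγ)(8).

(αβγ)(8) = α(β(γ(8))). γ(8) = 0, then β(0) = 9, then α(9) = 10, so the result is 10.

10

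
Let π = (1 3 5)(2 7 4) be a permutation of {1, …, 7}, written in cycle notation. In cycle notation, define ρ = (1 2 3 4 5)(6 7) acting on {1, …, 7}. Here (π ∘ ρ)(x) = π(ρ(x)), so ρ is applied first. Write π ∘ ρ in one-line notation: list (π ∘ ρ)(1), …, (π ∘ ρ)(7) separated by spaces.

(π ∘ ρ)(x) = π(ρ(x)). Computing each image: π(ρ(1)) = π(2) = 7, π(ρ(2)) = π(3) = 5, π(ρ(3)) = π(4) = 2, π(ρ(4)) = π(5) = 1, π(ρ(5)) = π(1) = 3, π(ρ(6)) = π(7) = 4, π(ρ(7)) = π(6) = 6.
Hence π ∘ ρ = [7 5 2 1 3 4 6].

7 5 2 1 3 4 6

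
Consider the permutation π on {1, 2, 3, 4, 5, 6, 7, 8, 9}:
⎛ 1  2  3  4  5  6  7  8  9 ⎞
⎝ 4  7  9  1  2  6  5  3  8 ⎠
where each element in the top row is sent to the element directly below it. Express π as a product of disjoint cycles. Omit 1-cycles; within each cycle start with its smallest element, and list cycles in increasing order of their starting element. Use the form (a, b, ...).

Iterating π from 1 gives 1 → 4 → 1; that is the 2-cycle (1, 4).
Continuing from each remaining unvisited element yields (1, 4)(2, 7, 5)(3, 9, 8).

(1, 4)(2, 7, 5)(3, 9, 8)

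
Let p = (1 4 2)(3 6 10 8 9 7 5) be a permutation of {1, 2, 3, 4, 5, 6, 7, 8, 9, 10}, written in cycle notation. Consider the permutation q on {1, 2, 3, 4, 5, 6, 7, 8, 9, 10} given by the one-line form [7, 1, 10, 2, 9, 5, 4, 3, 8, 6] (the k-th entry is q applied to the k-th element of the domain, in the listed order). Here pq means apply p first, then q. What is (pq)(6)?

6

p(6) = 10, then q(10) = 6; composing gives (pq)(6) = 6.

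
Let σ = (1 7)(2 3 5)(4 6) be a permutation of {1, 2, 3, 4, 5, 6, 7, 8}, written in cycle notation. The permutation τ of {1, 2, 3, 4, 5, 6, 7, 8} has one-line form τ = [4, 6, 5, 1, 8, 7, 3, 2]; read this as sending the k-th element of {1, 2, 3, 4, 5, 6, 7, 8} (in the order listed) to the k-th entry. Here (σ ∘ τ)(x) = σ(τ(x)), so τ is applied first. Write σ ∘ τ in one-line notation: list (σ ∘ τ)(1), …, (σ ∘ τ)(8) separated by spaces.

For each element, apply τ then σ: 1 → 4 → 6; 2 → 6 → 4; 3 → 5 → 2; 4 → 1 → 7; 5 → 8 → 8; 6 → 7 → 1; 7 → 3 → 5; 8 → 2 → 3.
So σ ∘ τ in one-line form is 6 4 2 7 8 1 5 3.

6 4 2 7 8 1 5 3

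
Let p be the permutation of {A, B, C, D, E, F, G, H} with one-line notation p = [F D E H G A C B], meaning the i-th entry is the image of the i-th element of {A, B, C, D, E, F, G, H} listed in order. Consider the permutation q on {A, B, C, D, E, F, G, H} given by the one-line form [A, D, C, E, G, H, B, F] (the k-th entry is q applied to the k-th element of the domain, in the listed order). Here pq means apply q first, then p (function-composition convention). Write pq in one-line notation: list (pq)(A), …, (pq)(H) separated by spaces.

(pq)(x) = p(q(x)). Computing each image: p(q(A)) = p(A) = F, p(q(B)) = p(D) = H, p(q(C)) = p(C) = E, p(q(D)) = p(E) = G, p(q(E)) = p(G) = C, p(q(F)) = p(H) = B, p(q(G)) = p(B) = D, p(q(H)) = p(F) = A.
Hence pq = [F H E G C B D A].

F H E G C B D A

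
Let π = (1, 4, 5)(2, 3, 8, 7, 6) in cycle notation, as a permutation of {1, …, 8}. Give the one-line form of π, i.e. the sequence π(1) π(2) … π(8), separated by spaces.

4 3 8 5 1 2 6 7

Each element maps to the next entry in its cycle (wrapping to the front): 1→4, 2→3, 3→8, 4→5, 5→1, 6→2, 7→6, 8→7.
Listing these in domain order gives 4 3 8 5 1 2 6 7.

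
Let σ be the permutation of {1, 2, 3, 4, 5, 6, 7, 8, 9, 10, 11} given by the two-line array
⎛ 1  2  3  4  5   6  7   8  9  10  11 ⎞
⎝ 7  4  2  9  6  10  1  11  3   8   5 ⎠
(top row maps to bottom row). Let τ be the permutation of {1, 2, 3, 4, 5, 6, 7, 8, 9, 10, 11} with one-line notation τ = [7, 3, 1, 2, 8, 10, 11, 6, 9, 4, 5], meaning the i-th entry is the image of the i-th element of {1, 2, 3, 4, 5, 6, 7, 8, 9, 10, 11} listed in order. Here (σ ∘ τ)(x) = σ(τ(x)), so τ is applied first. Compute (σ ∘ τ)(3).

7

τ(3) = 1, then σ(1) = 7; composing gives (σ ∘ τ)(3) = 7.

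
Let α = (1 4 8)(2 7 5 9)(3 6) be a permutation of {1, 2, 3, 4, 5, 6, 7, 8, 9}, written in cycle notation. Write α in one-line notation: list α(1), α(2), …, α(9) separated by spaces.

Each element maps to the next entry in its cycle (wrapping to the front): 1→4, 2→7, 3→6, 4→8, 5→9, 6→3, 7→5, 8→1, 9→2.
Listing these in domain order gives 4 7 6 8 9 3 5 1 2.

4 7 6 8 9 3 5 1 2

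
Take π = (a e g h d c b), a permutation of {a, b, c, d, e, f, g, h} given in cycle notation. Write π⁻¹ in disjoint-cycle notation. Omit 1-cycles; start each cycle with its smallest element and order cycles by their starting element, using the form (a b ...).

If π sends a → b within a cycle, π⁻¹ sends b → a; equivalently, reverse each cycle.
After reversing and putting each cycle's least element first, π⁻¹ = (a b c d h g e).

(a b c d h g e)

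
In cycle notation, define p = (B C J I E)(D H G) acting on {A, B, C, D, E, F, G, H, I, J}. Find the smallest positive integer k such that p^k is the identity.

15

The disjoint cycles have lengths 5, 3, 1, 1.
The order of p is the least common multiple of its cycle lengths: lcm(5, 3) = 15.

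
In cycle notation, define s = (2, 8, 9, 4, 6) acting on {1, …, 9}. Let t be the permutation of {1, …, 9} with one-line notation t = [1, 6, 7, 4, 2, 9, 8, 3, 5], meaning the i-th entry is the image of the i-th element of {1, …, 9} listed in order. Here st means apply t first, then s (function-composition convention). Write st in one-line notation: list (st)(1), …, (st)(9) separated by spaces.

1 2 7 6 8 4 9 3 5

(st)(x) = s(t(x)). Computing each image: s(t(1)) = s(1) = 1, s(t(2)) = s(6) = 2, s(t(3)) = s(7) = 7, s(t(4)) = s(4) = 6, s(t(5)) = s(2) = 8, s(t(6)) = s(9) = 4, s(t(7)) = s(8) = 9, s(t(8)) = s(3) = 3, s(t(9)) = s(5) = 5.
Hence st = [1 2 7 6 8 4 9 3 5].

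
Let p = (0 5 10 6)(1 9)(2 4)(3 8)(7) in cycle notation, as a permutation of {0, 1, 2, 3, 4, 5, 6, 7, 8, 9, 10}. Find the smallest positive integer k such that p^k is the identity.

4

The disjoint cycles have lengths 4, 2, 2, 2, 1.
Since disjoint cycles commute, ord(p) = lcm(4, 2, 2, 2) = 4.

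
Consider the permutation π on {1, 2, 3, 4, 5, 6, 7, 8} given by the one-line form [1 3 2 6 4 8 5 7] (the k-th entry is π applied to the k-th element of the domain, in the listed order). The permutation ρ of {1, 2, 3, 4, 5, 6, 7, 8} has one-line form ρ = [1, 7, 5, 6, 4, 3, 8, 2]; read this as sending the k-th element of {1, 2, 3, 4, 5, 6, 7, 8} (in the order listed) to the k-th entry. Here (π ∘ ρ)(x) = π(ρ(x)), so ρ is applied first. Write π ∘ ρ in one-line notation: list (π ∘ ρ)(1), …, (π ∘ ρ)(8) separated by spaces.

1 5 4 8 6 2 7 3

For each element, apply ρ then π: 1 → 1 → 1; 2 → 7 → 5; 3 → 5 → 4; 4 → 6 → 8; 5 → 4 → 6; 6 → 3 → 2; 7 → 8 → 7; 8 → 2 → 3.
Collecting the images, π ∘ ρ = [1 5 4 8 6 2 7 3].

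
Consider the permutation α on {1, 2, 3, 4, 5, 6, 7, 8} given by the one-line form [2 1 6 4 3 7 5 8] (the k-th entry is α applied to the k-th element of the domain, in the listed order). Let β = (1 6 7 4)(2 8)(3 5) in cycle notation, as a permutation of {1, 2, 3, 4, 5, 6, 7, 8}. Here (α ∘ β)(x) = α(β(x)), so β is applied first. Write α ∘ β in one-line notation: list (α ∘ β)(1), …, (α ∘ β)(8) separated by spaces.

7 8 3 2 6 5 4 1

Chase each element through β then α: 1 → 6 → 7; 2 → 8 → 8; 3 → 5 → 3; 4 → 1 → 2; 5 → 3 → 6; 6 → 7 → 5; 7 → 4 → 4; 8 → 2 → 1.
Collecting the images, α ∘ β = [7 8 3 2 6 5 4 1].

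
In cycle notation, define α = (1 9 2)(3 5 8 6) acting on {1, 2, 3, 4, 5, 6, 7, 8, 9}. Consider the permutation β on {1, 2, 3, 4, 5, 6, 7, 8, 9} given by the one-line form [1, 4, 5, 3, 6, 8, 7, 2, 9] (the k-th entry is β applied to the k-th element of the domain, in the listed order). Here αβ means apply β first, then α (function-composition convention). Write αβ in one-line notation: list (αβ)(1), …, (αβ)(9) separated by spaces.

For each element, apply β then α: 1 → 1 → 9; 2 → 4 → 4; 3 → 5 → 8; 4 → 3 → 5; 5 → 6 → 3; 6 → 8 → 6; 7 → 7 → 7; 8 → 2 → 1; 9 → 9 → 2.
Collecting the images, αβ = [9 4 8 5 3 6 7 1 2].

9 4 8 5 3 6 7 1 2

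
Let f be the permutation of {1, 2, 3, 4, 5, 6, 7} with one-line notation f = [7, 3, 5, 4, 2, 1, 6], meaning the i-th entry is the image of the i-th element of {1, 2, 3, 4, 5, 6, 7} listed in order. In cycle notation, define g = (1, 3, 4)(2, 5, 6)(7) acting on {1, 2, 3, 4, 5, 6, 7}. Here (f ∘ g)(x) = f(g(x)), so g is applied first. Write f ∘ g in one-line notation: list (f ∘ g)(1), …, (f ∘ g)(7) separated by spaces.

For each element, apply g then f: 1 → 3 → 5; 2 → 5 → 2; 3 → 4 → 4; 4 → 1 → 7; 5 → 6 → 1; 6 → 2 → 3; 7 → 7 → 6.
So f ∘ g in one-line form is 5 2 4 7 1 3 6.

5 2 4 7 1 3 6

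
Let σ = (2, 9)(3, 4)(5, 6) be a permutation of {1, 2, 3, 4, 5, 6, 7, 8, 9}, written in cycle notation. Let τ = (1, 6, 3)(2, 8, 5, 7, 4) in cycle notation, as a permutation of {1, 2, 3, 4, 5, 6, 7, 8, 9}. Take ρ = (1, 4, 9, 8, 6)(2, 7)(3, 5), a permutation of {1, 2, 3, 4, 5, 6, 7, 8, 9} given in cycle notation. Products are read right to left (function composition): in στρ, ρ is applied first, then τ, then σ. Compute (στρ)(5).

Apply the permutations in order: ρ(5) = 3, then τ(3) = 1, then σ(1) = 1. So (στρ)(5) = 1.

1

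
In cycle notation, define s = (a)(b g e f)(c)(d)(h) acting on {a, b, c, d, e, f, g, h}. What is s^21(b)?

g

b lies in the 4-cycle (b g e f).
Since the cycle has length 4, s^21 acts on it the same as s^1 (21 mod 4 = 1).
Advancing 1 step from b: b → g.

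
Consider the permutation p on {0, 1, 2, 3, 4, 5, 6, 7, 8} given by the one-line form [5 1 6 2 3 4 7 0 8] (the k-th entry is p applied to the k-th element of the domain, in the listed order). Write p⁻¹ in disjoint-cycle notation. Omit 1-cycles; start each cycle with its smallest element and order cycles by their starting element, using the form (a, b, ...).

(0, 7, 6, 2, 3, 4, 5)

The cycle decomposition of p is (0, 5, 4, 3, 2, 6, 7).
The inverse reverses every cycle; in canonical form, p⁻¹ = (0, 7, 6, 2, 3, 4, 5).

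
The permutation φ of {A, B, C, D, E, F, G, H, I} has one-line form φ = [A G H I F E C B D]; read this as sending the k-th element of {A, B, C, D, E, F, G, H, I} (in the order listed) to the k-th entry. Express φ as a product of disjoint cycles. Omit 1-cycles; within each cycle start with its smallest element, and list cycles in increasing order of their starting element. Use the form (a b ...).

(B G C H)(D I)(E F)

Start at B and follow images: B → G → C → H → B, giving the cycle (B G C H).
Repeating from the next unused element and collecting all non-trivial cycles gives (B G C H)(D I)(E F).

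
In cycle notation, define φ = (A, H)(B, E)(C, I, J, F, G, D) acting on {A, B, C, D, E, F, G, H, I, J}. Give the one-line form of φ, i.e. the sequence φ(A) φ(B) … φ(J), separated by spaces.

Image by image: A→H, B→E, C→I, D→C, E→B, F→G, G→D, H→A, I→J, J→F.
Listing these in domain order gives H E I C B G D A J F.

H E I C B G D A J F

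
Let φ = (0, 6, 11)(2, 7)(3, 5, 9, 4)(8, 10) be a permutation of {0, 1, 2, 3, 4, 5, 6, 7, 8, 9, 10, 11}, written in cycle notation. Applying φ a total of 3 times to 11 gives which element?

11 lies in the 3-cycle (0, 6, 11).
Since the cycle has length 3, φ^3 acts on it the same as φ^0 (3 mod 3 = 0).
So φ^3(11) = 11.

11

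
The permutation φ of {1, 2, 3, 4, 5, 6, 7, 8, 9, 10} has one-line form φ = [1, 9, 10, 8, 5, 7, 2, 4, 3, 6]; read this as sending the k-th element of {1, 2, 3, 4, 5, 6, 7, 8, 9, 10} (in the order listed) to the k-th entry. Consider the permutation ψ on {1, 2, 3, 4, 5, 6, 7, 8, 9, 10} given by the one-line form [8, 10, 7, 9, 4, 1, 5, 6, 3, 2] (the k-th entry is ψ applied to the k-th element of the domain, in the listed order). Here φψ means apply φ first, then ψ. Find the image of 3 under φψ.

2

(φψ)(3) = ψ(φ(3)). φ(3) = 10, then ψ(10) = 2. So (φψ)(3) = 2.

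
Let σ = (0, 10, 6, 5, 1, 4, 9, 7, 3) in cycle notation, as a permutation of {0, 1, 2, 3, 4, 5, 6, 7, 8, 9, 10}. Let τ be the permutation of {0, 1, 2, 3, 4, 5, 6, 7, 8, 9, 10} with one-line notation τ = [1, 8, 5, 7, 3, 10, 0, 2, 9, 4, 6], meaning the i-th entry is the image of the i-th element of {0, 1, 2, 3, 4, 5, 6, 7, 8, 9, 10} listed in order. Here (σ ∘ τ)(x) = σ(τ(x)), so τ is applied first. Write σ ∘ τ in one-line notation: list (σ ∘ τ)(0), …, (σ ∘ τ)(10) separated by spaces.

4 8 1 3 0 6 10 2 7 9 5

(σ ∘ τ)(x) = σ(τ(x)). Computing each image: σ(τ(0)) = σ(1) = 4, σ(τ(1)) = σ(8) = 8, σ(τ(2)) = σ(5) = 1, σ(τ(3)) = σ(7) = 3, σ(τ(4)) = σ(3) = 0, σ(τ(5)) = σ(10) = 6, σ(τ(6)) = σ(0) = 10, σ(τ(7)) = σ(2) = 2, σ(τ(8)) = σ(9) = 7, σ(τ(9)) = σ(4) = 9, σ(τ(10)) = σ(6) = 5.
Hence σ ∘ τ = [4 8 1 3 0 6 10 2 7 9 5].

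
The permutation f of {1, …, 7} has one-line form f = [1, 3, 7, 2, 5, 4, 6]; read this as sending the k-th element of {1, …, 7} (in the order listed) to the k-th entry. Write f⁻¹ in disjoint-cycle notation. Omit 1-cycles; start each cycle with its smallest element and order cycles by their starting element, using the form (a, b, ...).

The cycle decomposition of f is (2, 3, 7, 6, 4).
Reversing each cycle (and rotating so the smallest element leads) gives f⁻¹ = (2, 4, 6, 7, 3).

(2, 4, 6, 7, 3)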